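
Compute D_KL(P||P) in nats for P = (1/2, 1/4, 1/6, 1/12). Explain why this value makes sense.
0.0000 nats

KL divergence satisfies the Gibbs inequality: D_KL(P||Q) ≥ 0 for all distributions P, Q.

D_KL(P||Q) = Σ p(x) log(p(x)/q(x))
Each term is p(x) × log_e(p(x)/p(x)) = p(x) × log_e(1) = 0, so the sum is 0.
D_KL(P||Q) = 0.0000 nats

When P = Q, the KL divergence is exactly 0, as there is no 'divergence' between identical distributions.

This non-negativity is a fundamental property: relative entropy cannot be negative because it measures how different Q is from P.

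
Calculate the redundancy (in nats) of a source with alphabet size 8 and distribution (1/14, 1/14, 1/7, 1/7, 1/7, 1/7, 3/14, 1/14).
0.0719 nats

Redundancy measures how far a source is from maximum entropy:
R = H_max - H(X)

Maximum entropy for 8 symbols: H_max = log_e(8) = 2.0794 nats
Actual entropy: H(X) = 2.0076 nats
Redundancy: R = 2.0794 - 2.0076 = 0.0719 nats

This redundancy represents potential for compression: the source could be compressed by 0.0719 nats per symbol.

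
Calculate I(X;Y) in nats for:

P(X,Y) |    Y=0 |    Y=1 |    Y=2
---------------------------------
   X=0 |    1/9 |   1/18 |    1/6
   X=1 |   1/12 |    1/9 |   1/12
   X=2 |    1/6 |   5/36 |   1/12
0.0441 nats

Mutual information: I(X;Y) = H(X) + H(Y) - H(X,Y)

Marginals:
P(X) = (1/3, 5/18, 7/18), H(X) = 1.0893 nats
P(Y) = (13/36, 11/36, 1/3), H(Y) = 1.0963 nats

Joint entropy: H(X,Y) = 2.1415 nats

I(X;Y) = 1.0893 + 1.0963 - 2.1415 = 0.0441 nats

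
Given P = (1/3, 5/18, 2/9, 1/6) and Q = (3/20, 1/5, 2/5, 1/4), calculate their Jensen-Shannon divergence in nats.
0.0381 nats

Jensen-Shannon divergence is:
JSD(P||Q) = 0.5 × D_KL(P||M) + 0.5 × D_KL(Q||M)
where M = 0.5 × (P + Q) is the mixture distribution.

M = 0.5 × (1/3, 5/18, 2/9, 1/6) + 0.5 × (3/20, 1/5, 2/5, 1/4) = (0.241667, 0.238889, 0.311111, 5/24)

D_KL(P||M) = 0.0371 nats
D_KL(Q||M) = 0.0390 nats

JSD(P||Q) = 0.5 × 0.0371 + 0.5 × 0.0390 = 0.0381 nats

Unlike KL divergence, JSD is symmetric and bounded: 0 ≤ JSD ≤ log(2).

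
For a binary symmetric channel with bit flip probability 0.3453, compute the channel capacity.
0.0702 bits

For a binary symmetric channel (BSC) with error probability p:
Capacity C = 1 - H(p) bits per symbol

where H(p) = -p log₂(p) - (1-p) log₂(1-p) is the binary entropy function.

H(0.3453) = 0.9298 bits
C = 1 - 0.9298 = 0.0702 bits per symbol

This means we can reliably transmit up to 0.0702 bits of information per channel use.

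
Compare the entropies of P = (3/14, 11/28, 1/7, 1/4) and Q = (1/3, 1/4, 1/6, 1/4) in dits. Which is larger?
Q

Computing entropies in dits:
H(P) = 0.5740
H(Q) = 0.5898

Distribution Q has higher entropy.

Intuition: The distribution closer to uniform (more spread out) has higher entropy.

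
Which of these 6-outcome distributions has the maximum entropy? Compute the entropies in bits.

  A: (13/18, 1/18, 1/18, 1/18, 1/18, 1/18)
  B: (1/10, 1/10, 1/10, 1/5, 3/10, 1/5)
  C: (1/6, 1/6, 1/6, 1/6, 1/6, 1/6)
C

For a discrete distribution over n outcomes, entropy is maximized by the uniform distribution.

Computing entropies:
H(A) = 1.4974 bits
H(B) = 2.4464 bits
H(C) = 2.5850 bits

The uniform distribution (where all probabilities equal 1/6) achieves the maximum entropy of log_2(6) = 2.5850 bits.

Distribution C has the highest entropy.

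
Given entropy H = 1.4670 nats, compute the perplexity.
4.3362

Perplexity is e^H (or exp(H) for natural log).

H = 1.4670 nats
Perplexity = e^1.4670 = 4.3362

Interpretation: The model's uncertainty is equivalent to choosing uniformly among 4.3 options.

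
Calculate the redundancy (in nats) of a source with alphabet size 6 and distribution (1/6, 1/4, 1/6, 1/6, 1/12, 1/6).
0.0436 nats

Redundancy measures how far a source is from maximum entropy:
R = H_max - H(X)

Maximum entropy for 6 symbols: H_max = log_e(6) = 1.7918 nats
Actual entropy: H(X) = 1.7482 nats
Redundancy: R = 1.7918 - 1.7482 = 0.0436 nats

This redundancy represents potential for compression: the source could be compressed by 0.0436 nats per symbol.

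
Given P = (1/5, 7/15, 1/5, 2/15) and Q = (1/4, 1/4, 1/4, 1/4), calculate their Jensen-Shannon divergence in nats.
0.0284 nats

Jensen-Shannon divergence is:
JSD(P||Q) = 0.5 × D_KL(P||M) + 0.5 × D_KL(Q||M)
where M = 0.5 × (P + Q) is the mixture distribution.

M = 0.5 × (1/5, 7/15, 1/5, 2/15) + 0.5 × (1/4, 1/4, 1/4, 1/4) = (9/40, 0.358333, 9/40, 0.191667)

D_KL(P||M) = 0.0278 nats
D_KL(Q||M) = 0.0291 nats

JSD(P||Q) = 0.5 × 0.0278 + 0.5 × 0.0291 = 0.0284 nats

Unlike KL divergence, JSD is symmetric and bounded: 0 ≤ JSD ≤ log(2).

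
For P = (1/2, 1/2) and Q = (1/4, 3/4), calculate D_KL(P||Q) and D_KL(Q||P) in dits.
D_KL(P||Q) = 0.0625, D_KL(Q||P) = 0.0568

KL divergence is not symmetric: D_KL(P||Q) ≠ D_KL(Q||P) in general.

D_KL(P||Q) = 0.0625 dits
D_KL(Q||P) = 0.0568 dits

No, they are not equal!

This asymmetry is why KL divergence is not a true distance metric.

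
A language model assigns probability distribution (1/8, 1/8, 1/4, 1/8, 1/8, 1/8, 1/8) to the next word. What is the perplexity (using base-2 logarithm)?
6.7272

Perplexity is 2^H (or exp(H) for natural log).

First, H = -Σ p log p = 2.7500 bits
Perplexity = 2^2.7500 = 6.7272

Interpretation: The model's uncertainty is equivalent to choosing uniformly among 6.7 options.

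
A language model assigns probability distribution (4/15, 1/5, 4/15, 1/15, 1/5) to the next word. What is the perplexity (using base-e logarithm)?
4.6147

Perplexity is e^H (or exp(H) for natural log).

First, H = -Σ p log p = 1.5292 nats
Perplexity = e^1.5292 = 4.6147

Interpretation: The model's uncertainty is equivalent to choosing uniformly among 4.6 options.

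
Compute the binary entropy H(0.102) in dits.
0.1431 dits

The binary entropy function is:
H(p) = -p log(p) - (1-p) log(1-p)

H(0.102) = -0.102 × log_10(0.102) - 0.898 × log_10(0.898)
H(0.102) = 0.1431 dits

Note: Binary entropy is maximized at p=0.5 (H=1 bit) and minimized at p=0 or p=1 (H=0).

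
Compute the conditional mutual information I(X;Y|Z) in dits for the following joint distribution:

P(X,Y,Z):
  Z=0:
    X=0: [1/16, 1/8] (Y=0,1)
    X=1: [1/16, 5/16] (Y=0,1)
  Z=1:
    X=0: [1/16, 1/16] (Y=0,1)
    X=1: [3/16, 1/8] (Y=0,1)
0.0050 dits

Conditional mutual information: I(X;Y|Z) = H(X|Z) + H(Y|Z) - H(X,Y|Z)

H(Z) = 0.2976
H(X,Z) = 0.5668 → H(X|Z) = 0.2692
H(Y,Z) = 0.5568 → H(Y|Z) = 0.2592
H(X,Y,Z) = 0.8210 → H(X,Y|Z) = 0.5233

I(X;Y|Z) = 0.2692 + 0.2592 - 0.5233 = 0.0050 dits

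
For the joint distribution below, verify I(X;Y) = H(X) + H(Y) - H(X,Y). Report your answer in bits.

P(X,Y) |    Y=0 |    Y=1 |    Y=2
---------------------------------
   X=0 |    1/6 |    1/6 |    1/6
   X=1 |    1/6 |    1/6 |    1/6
I(X;Y) = 0.0000 bits

Mutual information has multiple equivalent forms:
- I(X;Y) = H(X) - H(X|Y)
- I(X;Y) = H(Y) - H(Y|X)
- I(X;Y) = H(X) + H(Y) - H(X,Y)

Computing all quantities:
H(X) = 1.0000, H(Y) = 1.5850, H(X,Y) = 2.5850
H(X|Y) = 1.0000, H(Y|X) = 1.5850

Verification:
H(X) - H(X|Y) = 1.0000 - 1.0000 = 0.0000
H(Y) - H(Y|X) = 1.5850 - 1.5850 = 0.0000
H(X) + H(Y) - H(X,Y) = 1.0000 + 1.5850 - 2.5850 = 0.0000

All forms give I(X;Y) = 0.0000 bits. ✓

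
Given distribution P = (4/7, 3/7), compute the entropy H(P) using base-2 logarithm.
0.9852 bits

Shannon entropy is H(X) = -Σ p(x) log p(x).

For P = (4/7, 3/7):
H = -4/7 × log_2(4/7) -3/7 × log_2(3/7)
H = 0.9852 bits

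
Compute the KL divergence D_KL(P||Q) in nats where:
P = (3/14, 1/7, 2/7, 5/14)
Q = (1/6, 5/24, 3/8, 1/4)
0.0496 nats

KL divergence: D_KL(P||Q) = Σ p(x) log(p(x)/q(x))

Computing term by term:
  x=0: 3/14 × log_e[(3/14)/(1/6)] = 3/14 × 0.2513 = 0.0539
  x=1: 1/7 × log_e[(1/7)/(5/24)] = 1/7 × -0.3773 = -0.0539
  x=2: 2/7 × log_e[(2/7)/(3/8)] = 2/7 × -0.2719 = -0.0777
  x=3: 5/14 × log_e[(5/14)/(1/4)] = 5/14 × 0.3567 = 0.1274

D_KL(P||Q) = 0.0496 nats

Note: KL divergence is always non-negative and equals 0 iff P = Q.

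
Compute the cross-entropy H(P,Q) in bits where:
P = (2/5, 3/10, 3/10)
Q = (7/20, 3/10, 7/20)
1.5813 bits

Cross-entropy: H(P,Q) = -Σ p(x) log q(x)

Alternatively: H(P,Q) = H(P) + D_KL(P||Q)
H(P) = 1.5710 bits
D_KL(P||Q) = 0.0103 bits

H(P,Q) = 1.5710 + 0.0103 = 1.5813 bits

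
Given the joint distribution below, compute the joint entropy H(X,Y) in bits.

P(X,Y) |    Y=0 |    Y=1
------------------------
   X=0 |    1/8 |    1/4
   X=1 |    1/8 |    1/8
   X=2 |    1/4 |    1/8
2.5000 bits

Joint entropy is H(X,Y) = -Σ_{x,y} p(x,y) log p(x,y).

Summing over all non-zero entries:
H(X,Y) = -[1/8·log_2(1/8) + 1/4·log_2(1/4) + 1/8·log_2(1/8) + 1/8·log_2(1/8) + 1/4·log_2(1/4) + 1/8·log_2(1/8)]
H(X,Y) = 2.5000 bits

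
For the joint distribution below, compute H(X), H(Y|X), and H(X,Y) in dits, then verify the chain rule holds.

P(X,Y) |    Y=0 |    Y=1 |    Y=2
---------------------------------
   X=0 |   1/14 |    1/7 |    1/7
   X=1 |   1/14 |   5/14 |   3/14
H(X,Y) = 0.7082, H(X) = 0.2831, H(Y|X) = 0.4252 (all in dits)

Chain rule: H(X,Y) = H(X) + H(Y|X)

Left side — joint entropy directly:
H(X,Y) = -Σ p(x,y) log p(x,y) = 0.7082 dits

Right side — compute H(Y|X) from the conditional distributions:
P(X) = (5/14, 9/14), so H(X) = 0.2831 dits
H(Y|X) = Σ_x P(X=x) · H(Y|X=x):
  P(Y|X=0) = (1/5, 2/5, 2/5), H(Y|X=0) = 0.4581, weight P(X=0) = 5/14
  P(Y|X=1) = (1/9, 5/9, 1/3), H(Y|X=1) = 0.4069, weight P(X=1) = 9/14
H(Y|X) = 0.4252 dits

H(X) + H(Y|X) = 0.2831 + 0.4252 = 0.7082 dits

Both sides equal 0.7082 dits. ✓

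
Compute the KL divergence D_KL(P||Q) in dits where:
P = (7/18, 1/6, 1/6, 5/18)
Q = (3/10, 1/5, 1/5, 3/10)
0.0082 dits

KL divergence: D_KL(P||Q) = Σ p(x) log(p(x)/q(x))

Computing term by term:
  x=0: 7/18 × log_10[(7/18)/(3/10)] = 7/18 × 0.1127 = 0.0438
  x=1: 1/6 × log_10[(1/6)/(1/5)] = 1/6 × -0.0792 = -0.0132
  x=2: 1/6 × log_10[(1/6)/(1/5)] = 1/6 × -0.0792 = -0.0132
  x=3: 5/18 × log_10[(5/18)/(3/10)] = 5/18 × -0.0334 = -0.0093

D_KL(P||Q) = 0.0082 dits

Note: KL divergence is always non-negative and equals 0 iff P = Q.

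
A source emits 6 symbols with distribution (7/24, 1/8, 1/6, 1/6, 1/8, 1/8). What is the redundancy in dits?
0.0240 dits

Redundancy measures how far a source is from maximum entropy:
R = H_max - H(X)

Maximum entropy for 6 symbols: H_max = log_10(6) = 0.7782 dits
Actual entropy: H(X) = 0.7541 dits
Redundancy: R = 0.7782 - 0.7541 = 0.0240 dits

This redundancy represents potential for compression: the source could be compressed by 0.0240 dits per symbol.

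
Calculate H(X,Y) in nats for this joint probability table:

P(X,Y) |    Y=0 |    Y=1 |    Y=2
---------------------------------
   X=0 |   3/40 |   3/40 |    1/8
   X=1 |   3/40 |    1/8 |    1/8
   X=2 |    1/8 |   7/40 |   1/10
2.1578 nats

Joint entropy is H(X,Y) = -Σ_{x,y} p(x,y) log p(x,y).

Summing over all non-zero entries:
H(X,Y) = -[3/40·log_e(3/40) + 3/40·log_e(3/40) + 1/8·log_e(1/8) + 3/40·log_e(3/40) + 1/8·log_e(1/8) + 1/8·log_e(1/8) + 1/8·log_e(1/8) + 7/40·log_e(7/40) + 1/10·log_e(1/10)]
H(X,Y) = 2.1578 nats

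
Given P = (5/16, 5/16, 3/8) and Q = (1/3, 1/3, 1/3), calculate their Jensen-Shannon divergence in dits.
0.0004 dits

Jensen-Shannon divergence is:
JSD(P||Q) = 0.5 × D_KL(P||M) + 0.5 × D_KL(Q||M)
where M = 0.5 × (P + Q) is the mixture distribution.

M = 0.5 × (5/16, 5/16, 3/8) + 0.5 × (1/3, 1/3, 1/3) = (0.322917, 0.322917, 0.354167)

D_KL(P||M) = 0.0004 dits
D_KL(Q||M) = 0.0004 dits

JSD(P||Q) = 0.5 × 0.0004 + 0.5 × 0.0004 = 0.0004 dits

Unlike KL divergence, JSD is symmetric and bounded: 0 ≤ JSD ≤ log(2).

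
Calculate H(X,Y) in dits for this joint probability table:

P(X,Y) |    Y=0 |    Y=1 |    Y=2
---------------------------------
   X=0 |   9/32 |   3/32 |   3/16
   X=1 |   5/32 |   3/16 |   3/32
0.7463 dits

Joint entropy is H(X,Y) = -Σ_{x,y} p(x,y) log p(x,y).

Summing over all non-zero entries:
H(X,Y) = -[9/32·log_10(9/32) + 3/32·log_10(3/32) + 3/16·log_10(3/16) + 5/32·log_10(5/32) + 3/16·log_10(3/16) + 3/32·log_10(3/32)]
H(X,Y) = 0.7463 dits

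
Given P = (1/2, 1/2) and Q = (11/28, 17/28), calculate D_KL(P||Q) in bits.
0.0339 bits

KL divergence: D_KL(P||Q) = Σ p(x) log(p(x)/q(x))

Computing term by term:
  x=0: 1/2 × log_2[(1/2)/(11/28)] = 1/2 × 0.3479 = 0.1740
  x=1: 1/2 × log_2[(1/2)/(17/28)] = 1/2 × -0.2801 = -0.1401

D_KL(P||Q) = 0.0339 bits

Note: KL divergence is always non-negative and equals 0 iff P = Q.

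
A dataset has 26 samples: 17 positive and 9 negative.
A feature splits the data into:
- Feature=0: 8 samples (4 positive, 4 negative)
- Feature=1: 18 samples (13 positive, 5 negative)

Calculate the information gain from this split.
0.0328 bits

Information Gain = H(Y) - H(Y|Feature)

Before split:
P(positive) = 17/26 = 0.6538
H(Y) = 0.9306 bits

After split:
Feature=0: H = 1.0000 bits (weight = 8/26)
Feature=1: H = 0.8524 bits (weight = 18/26)
H(Y|Feature) = (8/26)×1.0000 + (18/26)×0.8524 = 0.8978 bits

Information Gain = 0.9306 - 0.8978 = 0.0328 bits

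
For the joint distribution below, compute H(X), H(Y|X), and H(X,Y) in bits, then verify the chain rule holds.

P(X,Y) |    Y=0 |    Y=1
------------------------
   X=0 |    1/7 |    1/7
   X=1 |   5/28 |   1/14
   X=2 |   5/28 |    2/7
H(X,Y) = 2.4781, H(X) = 1.5303, H(Y|X) = 0.9478 (all in bits)

Chain rule: H(X,Y) = H(X) + H(Y|X)

Left side — joint entropy directly:
H(X,Y) = -Σ p(x,y) log p(x,y) = 2.4781 bits

Right side — compute H(Y|X) from the conditional distributions:
P(X) = (2/7, 1/4, 13/28), so H(X) = 1.5303 bits
H(Y|X) = Σ_x P(X=x) · H(Y|X=x):
  P(Y|X=0) = (1/2, 1/2), H(Y|X=0) = 1.0000, weight P(X=0) = 2/7
  P(Y|X=1) = (5/7, 2/7), H(Y|X=1) = 0.8631, weight P(X=1) = 1/4
  P(Y|X=2) = (5/13, 8/13), H(Y|X=2) = 0.9612, weight P(X=2) = 13/28
H(Y|X) = 0.9478 bits

H(X) + H(Y|X) = 1.5303 + 0.9478 = 2.4781 bits

Both sides equal 2.4781 bits. ✓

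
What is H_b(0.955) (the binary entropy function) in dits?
0.0797 dits

The binary entropy function is:
H(p) = -p log(p) - (1-p) log(1-p)

H(0.955) = -0.955 × log_10(0.955) - 0.045 × log_10(0.045)
H(0.955) = 0.0797 dits

Note: Binary entropy is maximized at p=0.5 (H=1 bit) and minimized at p=0 or p=1 (H=0).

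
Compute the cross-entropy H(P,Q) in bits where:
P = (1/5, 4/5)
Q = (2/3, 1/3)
1.3850 bits

Cross-entropy: H(P,Q) = -Σ p(x) log q(x)

Alternatively: H(P,Q) = H(P) + D_KL(P||Q)
H(P) = 0.7219 bits
D_KL(P||Q) = 0.6630 bits

H(P,Q) = 0.7219 + 0.6630 = 1.3850 bits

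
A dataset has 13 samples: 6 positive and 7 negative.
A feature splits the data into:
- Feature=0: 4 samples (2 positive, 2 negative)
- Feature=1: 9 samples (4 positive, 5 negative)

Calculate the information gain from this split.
0.0019 bits

Information Gain = H(Y) - H(Y|Feature)

Before split:
P(positive) = 6/13 = 0.4615
H(Y) = 0.9957 bits

After split:
Feature=0: H = 1.0000 bits (weight = 4/13)
Feature=1: H = 0.9911 bits (weight = 9/13)
H(Y|Feature) = (4/13)×1.0000 + (9/13)×0.9911 = 0.9938 bits

Information Gain = 0.9957 - 0.9938 = 0.0019 bits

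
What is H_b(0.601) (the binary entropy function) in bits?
0.9704 bits

The binary entropy function is:
H(p) = -p log(p) - (1-p) log(1-p)

H(0.601) = -0.601 × log_2(0.601) - 0.399 × log_2(0.399)
H(0.601) = 0.9704 bits

Note: Binary entropy is maximized at p=0.5 (H=1 bit) and minimized at p=0 or p=1 (H=0).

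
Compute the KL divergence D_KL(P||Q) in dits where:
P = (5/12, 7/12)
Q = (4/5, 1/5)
0.1531 dits

KL divergence: D_KL(P||Q) = Σ p(x) log(p(x)/q(x))

Computing term by term:
  x=0: 5/12 × log_10[(5/12)/(4/5)] = 5/12 × -0.2833 = -0.1180
  x=1: 7/12 × log_10[(7/12)/(1/5)] = 7/12 × 0.4649 = 0.2712

D_KL(P||Q) = 0.1531 dits

Note: KL divergence is always non-negative and equals 0 iff P = Q.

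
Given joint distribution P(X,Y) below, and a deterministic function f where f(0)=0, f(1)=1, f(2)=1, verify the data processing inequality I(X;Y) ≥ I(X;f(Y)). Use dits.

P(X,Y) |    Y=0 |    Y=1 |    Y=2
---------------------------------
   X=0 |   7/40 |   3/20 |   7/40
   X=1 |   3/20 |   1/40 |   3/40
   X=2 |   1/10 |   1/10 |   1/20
I(X;Y) = 0.0189, I(X;f(Y)) = 0.0094, inequality holds: 0.0189 ≥ 0.0094

Data Processing Inequality: For any Markov chain X → Y → Z, we have I(X;Y) ≥ I(X;Z).

Here Z = f(Y) is a deterministic function of Y, forming X → Y → Z.

Original I(X;Y) = 0.0189 dits

After applying f:
P(X,Z) where Z=f(Y):
- P(X,Z=0) = P(X,Y=0)
- P(X,Z=1) = P(X,Y=1) + P(X,Y=2)

I(X;Z) = I(X;f(Y)) = 0.0094 dits

Verification: 0.0189 ≥ 0.0094 ✓

Information cannot be created by processing; the function f can only lose information about X.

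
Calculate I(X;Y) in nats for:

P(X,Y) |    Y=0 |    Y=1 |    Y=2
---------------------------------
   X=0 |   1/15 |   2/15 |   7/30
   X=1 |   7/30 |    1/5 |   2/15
0.0606 nats

Mutual information: I(X;Y) = H(X) + H(Y) - H(X,Y)

Marginals:
P(X) = (13/30, 17/30), H(X) = 0.6842 nats
P(Y) = (3/10, 1/3, 11/30), H(Y) = 1.0953 nats

Joint entropy: H(X,Y) = 1.7189 nats

I(X;Y) = 0.6842 + 1.0953 - 1.7189 = 0.0606 nats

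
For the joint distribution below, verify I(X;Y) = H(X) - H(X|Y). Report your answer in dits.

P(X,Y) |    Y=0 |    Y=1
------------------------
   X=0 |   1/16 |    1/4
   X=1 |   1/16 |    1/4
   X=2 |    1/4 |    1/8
I(X;Y) = 0.0478 dits

Mutual information has multiple equivalent forms:
- I(X;Y) = H(X) - H(X|Y)
- I(X;Y) = H(Y) - H(Y|X)
- I(X;Y) = H(X) + H(Y) - H(X,Y)

Computing all quantities:
H(X) = 0.4755, H(Y) = 0.2873, H(X,Y) = 0.7149
H(X|Y) = 0.4276, H(Y|X) = 0.2395

Verification:
H(X) - H(X|Y) = 0.4755 - 0.4276 = 0.0478
H(Y) - H(Y|X) = 0.2873 - 0.2395 = 0.0478
H(X) + H(Y) - H(X,Y) = 0.4755 + 0.2873 - 0.7149 = 0.0478

All forms give I(X;Y) = 0.0478 dits. ✓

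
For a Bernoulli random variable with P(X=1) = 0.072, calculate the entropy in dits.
0.1124 dits

The binary entropy function is:
H(p) = -p log(p) - (1-p) log(1-p)

H(0.072) = -0.072 × log_10(0.072) - 0.928 × log_10(0.928)
H(0.072) = 0.1124 dits

Note: Binary entropy is maximized at p=0.5 (H=1 bit) and minimized at p=0 or p=1 (H=0).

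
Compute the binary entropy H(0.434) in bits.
0.9874 bits

The binary entropy function is:
H(p) = -p log(p) - (1-p) log(1-p)

H(0.434) = -0.434 × log_2(0.434) - 0.566 × log_2(0.566)
H(0.434) = 0.9874 bits

Note: Binary entropy is maximized at p=0.5 (H=1 bit) and minimized at p=0 or p=1 (H=0).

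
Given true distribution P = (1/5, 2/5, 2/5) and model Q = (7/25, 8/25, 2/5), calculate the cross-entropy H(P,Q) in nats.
1.0769 nats

Cross-entropy: H(P,Q) = -Σ p(x) log q(x)

Alternatively: H(P,Q) = H(P) + D_KL(P||Q)
H(P) = 1.0549 nats
D_KL(P||Q) = 0.0220 nats

H(P,Q) = 1.0549 + 0.0220 = 1.0769 nats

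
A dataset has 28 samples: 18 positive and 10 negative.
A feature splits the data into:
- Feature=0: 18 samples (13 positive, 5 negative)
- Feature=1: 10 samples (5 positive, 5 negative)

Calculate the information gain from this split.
0.0352 bits

Information Gain = H(Y) - H(Y|Feature)

Before split:
P(positive) = 18/28 = 0.6429
H(Y) = 0.9403 bits

After split:
Feature=0: H = 0.8524 bits (weight = 18/28)
Feature=1: H = 1.0000 bits (weight = 10/28)
H(Y|Feature) = (18/28)×0.8524 + (10/28)×1.0000 = 0.9051 bits

Information Gain = 0.9403 - 0.9051 = 0.0352 bits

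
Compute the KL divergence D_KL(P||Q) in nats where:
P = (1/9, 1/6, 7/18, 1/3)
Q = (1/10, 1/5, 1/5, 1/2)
0.1048 nats

KL divergence: D_KL(P||Q) = Σ p(x) log(p(x)/q(x))

Computing term by term:
  x=0: 1/9 × log_e[(1/9)/(1/10)] = 1/9 × 0.1054 = 0.0117
  x=1: 1/6 × log_e[(1/6)/(1/5)] = 1/6 × -0.1823 = -0.0304
  x=2: 7/18 × log_e[(7/18)/(1/5)] = 7/18 × 0.6650 = 0.2586
  x=3: 1/3 × log_e[(1/3)/(1/2)] = 1/3 × -0.4055 = -0.1352

D_KL(P||Q) = 0.1048 nats

Note: KL divergence is always non-negative and equals 0 iff P = Q.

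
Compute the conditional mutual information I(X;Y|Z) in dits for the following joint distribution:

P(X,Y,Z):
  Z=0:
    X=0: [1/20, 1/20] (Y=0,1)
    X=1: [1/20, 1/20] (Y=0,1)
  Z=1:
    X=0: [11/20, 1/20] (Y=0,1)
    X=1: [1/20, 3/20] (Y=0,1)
0.0718 dits

Conditional mutual information: I(X;Y|Z) = H(X|Z) + H(Y|Z) - H(X,Y|Z)

H(Z) = 0.2173
H(X,Z) = 0.4729 → H(X|Z) = 0.2556
H(Y,Z) = 0.4729 → H(Y|Z) = 0.2556
H(X,Y,Z) = 0.6567 → H(X,Y|Z) = 0.4394

I(X;Y|Z) = 0.2556 + 0.2556 - 0.4394 = 0.0718 dits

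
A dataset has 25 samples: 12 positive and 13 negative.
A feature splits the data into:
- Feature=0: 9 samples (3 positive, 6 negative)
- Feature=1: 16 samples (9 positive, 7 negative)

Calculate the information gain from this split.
0.0355 bits

Information Gain = H(Y) - H(Y|Feature)

Before split:
P(positive) = 12/25 = 0.4800
H(Y) = 0.9988 bits

After split:
Feature=0: H = 0.9183 bits (weight = 9/25)
Feature=1: H = 0.9887 bits (weight = 16/25)
H(Y|Feature) = (9/25)×0.9183 + (16/25)×0.9887 = 0.9634 bits

Information Gain = 0.9988 - 0.9634 = 0.0355 bits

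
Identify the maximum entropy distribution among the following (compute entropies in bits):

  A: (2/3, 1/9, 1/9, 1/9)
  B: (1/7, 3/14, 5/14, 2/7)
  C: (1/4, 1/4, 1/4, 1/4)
C

For a discrete distribution over n outcomes, entropy is maximized by the uniform distribution.

Computing entropies:
H(A) = 1.4466 bits
H(B) = 1.9242 bits
H(C) = 2.0000 bits

The uniform distribution (where all probabilities equal 1/4) achieves the maximum entropy of log_2(4) = 2.0000 bits.

Distribution C has the highest entropy.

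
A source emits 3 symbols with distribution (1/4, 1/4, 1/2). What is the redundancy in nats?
0.0589 nats

Redundancy measures how far a source is from maximum entropy:
R = H_max - H(X)

Maximum entropy for 3 symbols: H_max = log_e(3) = 1.0986 nats
Actual entropy: H(X) = 1.0397 nats
Redundancy: R = 1.0986 - 1.0397 = 0.0589 nats

This redundancy represents potential for compression: the source could be compressed by 0.0589 nats per symbol.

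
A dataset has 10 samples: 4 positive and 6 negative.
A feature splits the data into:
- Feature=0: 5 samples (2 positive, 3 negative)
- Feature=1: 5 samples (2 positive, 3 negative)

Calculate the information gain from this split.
0.0000 bits

Information Gain = H(Y) - H(Y|Feature)

Before split:
P(positive) = 4/10 = 0.4000
H(Y) = 0.9710 bits

After split:
Feature=0: H = 0.9710 bits (weight = 5/10)
Feature=1: H = 0.9710 bits (weight = 5/10)
H(Y|Feature) = (5/10)×0.9710 + (5/10)×0.9710 = 0.9710 bits

Information Gain = 0.9710 - 0.9710 = 0.0000 bits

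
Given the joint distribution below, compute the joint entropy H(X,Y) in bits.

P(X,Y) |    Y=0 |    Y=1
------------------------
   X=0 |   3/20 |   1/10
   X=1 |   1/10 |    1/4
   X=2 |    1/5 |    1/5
2.5037 bits

Joint entropy is H(X,Y) = -Σ_{x,y} p(x,y) log p(x,y).

Summing over all non-zero entries:
H(X,Y) = -[3/20·log_2(3/20) + 1/10·log_2(1/10) + 1/10·log_2(1/10) + 1/4·log_2(1/4) + 1/5·log_2(1/5) + 1/5·log_2(1/5)]
H(X,Y) = 2.5037 bits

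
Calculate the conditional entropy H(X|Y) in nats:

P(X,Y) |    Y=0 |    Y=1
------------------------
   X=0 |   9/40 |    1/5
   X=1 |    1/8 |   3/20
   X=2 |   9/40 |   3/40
1.0500 nats

Using the chain rule: H(X|Y) = H(X,Y) - H(Y)

First, compute H(X,Y) = 1.7319 nats

Marginal P(Y) = (23/40, 17/40)
H(Y) = 0.6819 nats

H(X|Y) = H(X,Y) - H(Y) = 1.7319 - 0.6819 = 1.0500 nats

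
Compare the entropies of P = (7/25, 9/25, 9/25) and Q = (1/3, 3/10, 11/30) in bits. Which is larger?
Q

Computing entropies in bits:
H(P) = 1.5755
H(Q) = 1.5801

Distribution Q has higher entropy.

Intuition: The distribution closer to uniform (more spread out) has higher entropy.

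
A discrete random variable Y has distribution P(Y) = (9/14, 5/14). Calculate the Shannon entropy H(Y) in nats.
0.6518 nats

Shannon entropy is H(X) = -Σ p(x) log p(x).

For P = (9/14, 5/14):
H = -9/14 × log_e(9/14) -5/14 × log_e(5/14)
H = 0.6518 nats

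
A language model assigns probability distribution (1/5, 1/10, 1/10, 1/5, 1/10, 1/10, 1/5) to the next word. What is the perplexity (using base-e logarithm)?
6.5975

Perplexity is e^H (or exp(H) for natural log).

First, H = -Σ p log p = 1.8867 nats
Perplexity = e^1.8867 = 6.5975

Interpretation: The model's uncertainty is equivalent to choosing uniformly among 6.6 options.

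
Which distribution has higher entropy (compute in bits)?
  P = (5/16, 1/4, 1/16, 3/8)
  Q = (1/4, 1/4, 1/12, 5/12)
Q

Computing entropies in bits:
H(P) = 1.8050
H(Q) = 1.8250

Distribution Q has higher entropy.

Intuition: The distribution closer to uniform (more spread out) has higher entropy.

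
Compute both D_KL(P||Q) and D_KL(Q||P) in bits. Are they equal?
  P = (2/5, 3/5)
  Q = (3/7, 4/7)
D_KL(P||Q) = 0.0024, D_KL(Q||P) = 0.0024

KL divergence is not symmetric: D_KL(P||Q) ≠ D_KL(Q||P) in general.

D_KL(P||Q) = 0.0024 bits
D_KL(Q||P) = 0.0024 bits

In this case they happen to be equal (to 4 decimal places).

This asymmetry is why KL divergence is not a true distance metric.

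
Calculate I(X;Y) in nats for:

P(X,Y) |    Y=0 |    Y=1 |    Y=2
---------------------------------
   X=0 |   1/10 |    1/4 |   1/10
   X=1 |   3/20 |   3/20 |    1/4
0.0459 nats

Mutual information: I(X;Y) = H(X) + H(Y) - H(X,Y)

Marginals:
P(X) = (9/20, 11/20), H(X) = 0.6881 nats
P(Y) = (1/4, 2/5, 7/20), H(Y) = 1.0805 nats

Joint entropy: H(X,Y) = 1.7228 nats

I(X;Y) = 0.6881 + 1.0805 - 1.7228 = 0.0459 nats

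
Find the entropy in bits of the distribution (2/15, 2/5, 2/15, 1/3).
1.8323 bits

Shannon entropy is H(X) = -Σ p(x) log p(x).

For P = (2/15, 2/5, 2/15, 1/3):
H = -2/15 × log_2(2/15) -2/5 × log_2(2/5) -2/15 × log_2(2/15) -1/3 × log_2(1/3)
H = 1.8323 bits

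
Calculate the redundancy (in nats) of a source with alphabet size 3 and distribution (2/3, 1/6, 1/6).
0.2310 nats

Redundancy measures how far a source is from maximum entropy:
R = H_max - H(X)

Maximum entropy for 3 symbols: H_max = log_e(3) = 1.0986 nats
Actual entropy: H(X) = 0.8676 nats
Redundancy: R = 1.0986 - 0.8676 = 0.2310 nats

This redundancy represents potential for compression: the source could be compressed by 0.2310 nats per symbol.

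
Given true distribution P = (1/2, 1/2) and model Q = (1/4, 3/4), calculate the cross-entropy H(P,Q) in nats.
0.8370 nats

Cross-entropy: H(P,Q) = -Σ p(x) log q(x)

Alternatively: H(P,Q) = H(P) + D_KL(P||Q)
H(P) = 0.6931 nats
D_KL(P||Q) = 0.1438 nats

H(P,Q) = 0.6931 + 0.1438 = 0.8370 nats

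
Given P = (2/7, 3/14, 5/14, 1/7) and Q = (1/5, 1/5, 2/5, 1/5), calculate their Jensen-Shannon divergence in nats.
0.0069 nats

Jensen-Shannon divergence is:
JSD(P||Q) = 0.5 × D_KL(P||M) + 0.5 × D_KL(Q||M)
where M = 0.5 × (P + Q) is the mixture distribution.

M = 0.5 × (2/7, 3/14, 5/14, 1/7) + 0.5 × (1/5, 1/5, 2/5, 1/5) = (0.242857, 0.207143, 0.378571, 6/35)

D_KL(P||M) = 0.0068 nats
D_KL(Q||M) = 0.0070 nats

JSD(P||Q) = 0.5 × 0.0068 + 0.5 × 0.0070 = 0.0069 nats

Unlike KL divergence, JSD is symmetric and bounded: 0 ≤ JSD ≤ log(2).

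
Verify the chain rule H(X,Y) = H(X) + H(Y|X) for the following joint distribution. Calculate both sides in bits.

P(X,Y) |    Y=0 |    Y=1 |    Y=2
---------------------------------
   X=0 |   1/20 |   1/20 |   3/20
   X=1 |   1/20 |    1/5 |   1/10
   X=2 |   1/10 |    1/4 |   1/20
H(X,Y) = 2.9037, H(X) = 1.5589, H(Y|X) = 1.3448 (all in bits)

Chain rule: H(X,Y) = H(X) + H(Y|X)

Left side — joint entropy directly:
H(X,Y) = -Σ p(x,y) log p(x,y) = 2.9037 bits

Right side — compute H(Y|X) from the conditional distributions:
P(X) = (1/4, 7/20, 2/5), so H(X) = 1.5589 bits
H(Y|X) = Σ_x P(X=x) · H(Y|X=x):
  P(Y|X=0) = (1/5, 1/5, 3/5), H(Y|X=0) = 1.3710, weight P(X=0) = 1/4
  P(Y|X=1) = (1/7, 4/7, 2/7), H(Y|X=1) = 1.3788, weight P(X=1) = 7/20
  P(Y|X=2) = (1/4, 5/8, 1/8), H(Y|X=2) = 1.2988, weight P(X=2) = 2/5
H(Y|X) = 1.3448 bits

H(X) + H(Y|X) = 1.5589 + 1.3448 = 2.9037 bits

Both sides equal 2.9037 bits. ✓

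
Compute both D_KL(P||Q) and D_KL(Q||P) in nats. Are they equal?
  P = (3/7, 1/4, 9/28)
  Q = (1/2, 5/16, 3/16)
D_KL(P||Q) = 0.0514, D_KL(Q||P) = 0.0457

KL divergence is not symmetric: D_KL(P||Q) ≠ D_KL(Q||P) in general.

D_KL(P||Q) = 0.0514 nats
D_KL(Q||P) = 0.0457 nats

No, they are not equal!

This asymmetry is why KL divergence is not a true distance metric.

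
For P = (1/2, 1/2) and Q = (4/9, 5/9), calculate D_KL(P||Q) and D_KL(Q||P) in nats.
D_KL(P||Q) = 0.0062, D_KL(Q||P) = 0.0062

KL divergence is not symmetric: D_KL(P||Q) ≠ D_KL(Q||P) in general.

D_KL(P||Q) = 0.0062 nats
D_KL(Q||P) = 0.0062 nats

In this case they happen to be equal (to 4 decimal places).

This asymmetry is why KL divergence is not a true distance metric.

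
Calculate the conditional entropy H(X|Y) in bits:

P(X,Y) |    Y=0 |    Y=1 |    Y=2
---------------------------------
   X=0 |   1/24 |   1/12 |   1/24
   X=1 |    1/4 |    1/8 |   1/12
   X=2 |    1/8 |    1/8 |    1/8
1.4250 bits

Using the chain rule: H(X|Y) = H(X,Y) - H(Y)

First, compute H(X,Y) = 2.9796 bits

Marginal P(Y) = (5/12, 1/3, 1/4)
H(Y) = 1.5546 bits

H(X|Y) = H(X,Y) - H(Y) = 2.9796 - 1.5546 = 1.4250 bits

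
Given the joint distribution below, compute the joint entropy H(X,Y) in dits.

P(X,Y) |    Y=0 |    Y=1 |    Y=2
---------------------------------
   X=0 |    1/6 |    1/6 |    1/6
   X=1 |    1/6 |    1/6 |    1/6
0.7782 dits

Joint entropy is H(X,Y) = -Σ_{x,y} p(x,y) log p(x,y).

Summing over all non-zero entries:
H(X,Y) = -[1/6·log_10(1/6) + 1/6·log_10(1/6) + 1/6·log_10(1/6) + 1/6·log_10(1/6) + 1/6·log_10(1/6) + 1/6·log_10(1/6)]
H(X,Y) = 0.7782 dits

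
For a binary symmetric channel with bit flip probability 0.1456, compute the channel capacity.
0.4013 bits

For a binary symmetric channel (BSC) with error probability p:
Capacity C = 1 - H(p) bits per symbol

where H(p) = -p log₂(p) - (1-p) log₂(1-p) is the binary entropy function.

H(0.1456) = 0.5987 bits
C = 1 - 0.5987 = 0.4013 bits per symbol

This means we can reliably transmit up to 0.4013 bits of information per channel use.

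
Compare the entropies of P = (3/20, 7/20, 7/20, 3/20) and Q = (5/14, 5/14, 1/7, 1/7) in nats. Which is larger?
P

Computing entropies in nats:
H(P) = 1.3040
H(Q) = 1.2914

Distribution P has higher entropy.

Intuition: The distribution closer to uniform (more spread out) has higher entropy.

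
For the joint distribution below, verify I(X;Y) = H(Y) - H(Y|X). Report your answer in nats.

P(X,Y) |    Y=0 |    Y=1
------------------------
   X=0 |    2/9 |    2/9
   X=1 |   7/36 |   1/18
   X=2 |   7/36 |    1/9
I(X;Y) = 0.0275 nats

Mutual information has multiple equivalent forms:
- I(X;Y) = H(X) - H(X|Y)
- I(X;Y) = H(Y) - H(Y|X)
- I(X;Y) = H(X) + H(Y) - H(X,Y)

Computing all quantities:
H(X) = 1.0693, H(Y) = 0.6682, H(X,Y) = 1.7100
H(X|Y) = 1.0418, H(Y|X) = 0.6408

Verification:
H(X) - H(X|Y) = 1.0693 - 1.0418 = 0.0275
H(Y) - H(Y|X) = 0.6682 - 0.6408 = 0.0275
H(X) + H(Y) - H(X,Y) = 1.0693 + 0.6682 - 1.7100 = 0.0275

All forms give I(X;Y) = 0.0275 nats. ✓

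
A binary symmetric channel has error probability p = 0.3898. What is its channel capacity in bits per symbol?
0.0353 bits

For a binary symmetric channel (BSC) with error probability p:
Capacity C = 1 - H(p) bits per symbol

where H(p) = -p log₂(p) - (1-p) log₂(1-p) is the binary entropy function.

H(0.3898) = 0.9647 bits
C = 1 - 0.9647 = 0.0353 bits per symbol

This means we can reliably transmit up to 0.0353 bits of information per channel use.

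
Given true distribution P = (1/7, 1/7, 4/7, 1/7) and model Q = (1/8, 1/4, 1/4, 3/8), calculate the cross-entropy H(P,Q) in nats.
1.4274 nats

Cross-entropy: H(P,Q) = -Σ p(x) log q(x)

Alternatively: H(P,Q) = H(P) + D_KL(P||Q)
H(P) = 1.1537 nats
D_KL(P||Q) = 0.2736 nats

H(P,Q) = 1.1537 + 0.2736 = 1.4274 nats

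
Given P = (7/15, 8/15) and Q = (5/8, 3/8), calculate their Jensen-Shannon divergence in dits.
0.0055 dits

Jensen-Shannon divergence is:
JSD(P||Q) = 0.5 × D_KL(P||M) + 0.5 × D_KL(Q||M)
where M = 0.5 × (P + Q) is the mixture distribution.

M = 0.5 × (7/15, 8/15) + 0.5 × (5/8, 3/8) = (0.545833, 0.454167)

D_KL(P||M) = 0.0055 dits
D_KL(Q||M) = 0.0056 dits

JSD(P||Q) = 0.5 × 0.0055 + 0.5 × 0.0056 = 0.0055 dits

Unlike KL divergence, JSD is symmetric and bounded: 0 ≤ JSD ≤ log(2).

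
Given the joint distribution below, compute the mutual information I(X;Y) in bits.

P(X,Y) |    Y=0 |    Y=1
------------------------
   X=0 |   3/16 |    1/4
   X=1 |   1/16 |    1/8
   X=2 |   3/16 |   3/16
0.0105 bits

Mutual information: I(X;Y) = H(X) + H(Y) - H(X,Y)

Marginals:
P(X) = (7/16, 3/16, 3/8), H(X) = 1.5052 bits
P(Y) = (7/16, 9/16), H(Y) = 0.9887 bits

Joint entropy: H(X,Y) = 2.4835 bits

I(X;Y) = 1.5052 + 0.9887 - 2.4835 = 0.0105 bits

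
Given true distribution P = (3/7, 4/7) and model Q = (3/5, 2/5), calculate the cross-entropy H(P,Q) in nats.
0.7425 nats

Cross-entropy: H(P,Q) = -Σ p(x) log q(x)

Alternatively: H(P,Q) = H(P) + D_KL(P||Q)
H(P) = 0.6829 nats
D_KL(P||Q) = 0.0596 nats

H(P,Q) = 0.6829 + 0.0596 = 0.7425 nats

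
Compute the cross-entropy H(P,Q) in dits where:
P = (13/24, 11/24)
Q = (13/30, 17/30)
0.3098 dits

Cross-entropy: H(P,Q) = -Σ p(x) log q(x)

Alternatively: H(P,Q) = H(P) + D_KL(P||Q)
H(P) = 0.2995 dits
D_KL(P||Q) = 0.0103 dits

H(P,Q) = 0.2995 + 0.0103 = 0.3098 dits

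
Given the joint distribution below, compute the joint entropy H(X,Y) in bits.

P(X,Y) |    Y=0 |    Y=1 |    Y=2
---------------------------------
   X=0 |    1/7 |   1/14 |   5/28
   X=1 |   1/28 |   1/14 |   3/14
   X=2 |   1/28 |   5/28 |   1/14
2.9242 bits

Joint entropy is H(X,Y) = -Σ_{x,y} p(x,y) log p(x,y).

Summing over all non-zero entries:
H(X,Y) = -[1/7·log_2(1/7) + 1/14·log_2(1/14) + 5/28·log_2(5/28) + 1/28·log_2(1/28) + 1/14·log_2(1/14) + 3/14·log_2(3/14) + 1/28·log_2(1/28) + 5/28·log_2(5/28) + 1/14·log_2(1/14)]
H(X,Y) = 2.9242 bits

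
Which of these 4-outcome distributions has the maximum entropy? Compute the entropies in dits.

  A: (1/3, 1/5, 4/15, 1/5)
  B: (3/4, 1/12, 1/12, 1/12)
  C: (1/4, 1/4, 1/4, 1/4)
C

For a discrete distribution over n outcomes, entropy is maximized by the uniform distribution.

Computing entropies:
H(A) = 0.5917 dits
H(B) = 0.3635 dits
H(C) = 0.6021 dits

The uniform distribution (where all probabilities equal 1/4) achieves the maximum entropy of log_10(4) = 0.6021 dits.

Distribution C has the highest entropy.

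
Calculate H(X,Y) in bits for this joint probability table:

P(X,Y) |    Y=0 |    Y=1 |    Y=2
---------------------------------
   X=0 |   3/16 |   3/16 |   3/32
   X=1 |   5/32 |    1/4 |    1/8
2.5192 bits

Joint entropy is H(X,Y) = -Σ_{x,y} p(x,y) log p(x,y).

Summing over all non-zero entries:
H(X,Y) = -[3/16·log_2(3/16) + 3/16·log_2(3/16) + 3/32·log_2(3/32) + 5/32·log_2(5/32) + 1/4·log_2(1/4) + 1/8·log_2(1/8)]
H(X,Y) = 2.5192 bits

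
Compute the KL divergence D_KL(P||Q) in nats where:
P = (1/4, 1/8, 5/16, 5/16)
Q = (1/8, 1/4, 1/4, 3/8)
0.0994 nats

KL divergence: D_KL(P||Q) = Σ p(x) log(p(x)/q(x))

Computing term by term:
  x=0: 1/4 × log_e[(1/4)/(1/8)] = 1/4 × 0.6931 = 0.1733
  x=1: 1/8 × log_e[(1/8)/(1/4)] = 1/8 × -0.6931 = -0.0866
  x=2: 5/16 × log_e[(5/16)/(1/4)] = 5/16 × 0.2231 = 0.0697
  x=3: 5/16 × log_e[(5/16)/(3/8)] = 5/16 × -0.1823 = -0.0570

D_KL(P||Q) = 0.0994 nats

Note: KL divergence is always non-negative and equals 0 iff P = Q.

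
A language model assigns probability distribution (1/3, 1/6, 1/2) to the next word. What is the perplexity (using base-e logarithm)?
2.7495

Perplexity is e^H (or exp(H) for natural log).

First, H = -Σ p log p = 1.0114 nats
Perplexity = e^1.0114 = 2.7495

Interpretation: The model's uncertainty is equivalent to choosing uniformly among 2.7 options.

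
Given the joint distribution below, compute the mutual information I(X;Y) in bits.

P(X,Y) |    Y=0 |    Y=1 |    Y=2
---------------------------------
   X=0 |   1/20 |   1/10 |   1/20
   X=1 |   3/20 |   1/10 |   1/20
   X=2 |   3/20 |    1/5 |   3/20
0.0357 bits

Mutual information: I(X;Y) = H(X) + H(Y) - H(X,Y)

Marginals:
P(X) = (1/5, 3/10, 1/2), H(X) = 1.4855 bits
P(Y) = (7/20, 2/5, 1/4), H(Y) = 1.5589 bits

Joint entropy: H(X,Y) = 3.0087 bits

I(X;Y) = 1.4855 + 1.5589 - 3.0087 = 0.0357 bits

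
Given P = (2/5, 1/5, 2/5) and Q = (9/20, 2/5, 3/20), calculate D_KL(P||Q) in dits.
0.0897 dits

KL divergence: D_KL(P||Q) = Σ p(x) log(p(x)/q(x))

Computing term by term:
  x=0: 2/5 × log_10[(2/5)/(9/20)] = 2/5 × -0.0512 = -0.0205
  x=1: 1/5 × log_10[(1/5)/(2/5)] = 1/5 × -0.3010 = -0.0602
  x=2: 2/5 × log_10[(2/5)/(3/20)] = 2/5 × 0.4260 = 0.1704

D_KL(P||Q) = 0.0897 dits

Note: KL divergence is always non-negative and equals 0 iff P = Q.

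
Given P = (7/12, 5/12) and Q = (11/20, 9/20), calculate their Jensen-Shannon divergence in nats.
0.0006 nats

Jensen-Shannon divergence is:
JSD(P||Q) = 0.5 × D_KL(P||M) + 0.5 × D_KL(Q||M)
where M = 0.5 × (P + Q) is the mixture distribution.

M = 0.5 × (7/12, 5/12) + 0.5 × (11/20, 9/20) = (17/30, 13/30)

D_KL(P||M) = 0.0006 nats
D_KL(Q||M) = 0.0006 nats

JSD(P||Q) = 0.5 × 0.0006 + 0.5 × 0.0006 = 0.0006 nats

Unlike KL divergence, JSD is symmetric and bounded: 0 ≤ JSD ≤ log(2).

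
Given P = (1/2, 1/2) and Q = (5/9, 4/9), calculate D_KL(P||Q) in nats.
0.0062 nats

KL divergence: D_KL(P||Q) = Σ p(x) log(p(x)/q(x))

Computing term by term:
  x=0: 1/2 × log_e[(1/2)/(5/9)] = 1/2 × -0.1054 = -0.0527
  x=1: 1/2 × log_e[(1/2)/(4/9)] = 1/2 × 0.1178 = 0.0589

D_KL(P||Q) = 0.0062 nats

Note: KL divergence is always non-negative and equals 0 iff P = Q.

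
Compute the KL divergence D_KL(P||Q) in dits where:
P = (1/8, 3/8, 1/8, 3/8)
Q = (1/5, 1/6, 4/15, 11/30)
0.0691 dits

KL divergence: D_KL(P||Q) = Σ p(x) log(p(x)/q(x))

Computing term by term:
  x=0: 1/8 × log_10[(1/8)/(1/5)] = 1/8 × -0.2041 = -0.0255
  x=1: 3/8 × log_10[(3/8)/(1/6)] = 3/8 × 0.3522 = 0.1321
  x=2: 1/8 × log_10[(1/8)/(4/15)] = 1/8 × -0.3291 = -0.0411
  x=3: 3/8 × log_10[(3/8)/(11/30)] = 3/8 × 0.0098 = 0.0037

D_KL(P||Q) = 0.0691 dits

Note: KL divergence is always non-negative and equals 0 iff P = Q.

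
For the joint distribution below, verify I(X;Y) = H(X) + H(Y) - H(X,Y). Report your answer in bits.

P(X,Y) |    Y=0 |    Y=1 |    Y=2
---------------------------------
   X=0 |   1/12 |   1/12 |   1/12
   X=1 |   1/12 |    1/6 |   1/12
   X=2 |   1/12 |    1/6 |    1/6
I(X;Y) = 0.0242 bits

Mutual information has multiple equivalent forms:
- I(X;Y) = H(X) - H(X|Y)
- I(X;Y) = H(Y) - H(Y|X)
- I(X;Y) = H(X) + H(Y) - H(X,Y)

Computing all quantities:
H(X) = 1.5546, H(Y) = 1.5546, H(X,Y) = 3.0850
H(X|Y) = 1.5304, H(Y|X) = 1.5304

Verification:
H(X) - H(X|Y) = 1.5546 - 1.5304 = 0.0242
H(Y) - H(Y|X) = 1.5546 - 1.5304 = 0.0242
H(X) + H(Y) - H(X,Y) = 1.5546 + 1.5546 - 3.0850 = 0.0242

All forms give I(X;Y) = 0.0242 bits. ✓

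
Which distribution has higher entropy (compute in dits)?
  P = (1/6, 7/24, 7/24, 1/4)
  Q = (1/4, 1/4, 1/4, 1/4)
Q

Computing entropies in dits:
H(P) = 0.5924
H(Q) = 0.6021

Distribution Q has higher entropy.

Intuition: The distribution closer to uniform (more spread out) has higher entropy.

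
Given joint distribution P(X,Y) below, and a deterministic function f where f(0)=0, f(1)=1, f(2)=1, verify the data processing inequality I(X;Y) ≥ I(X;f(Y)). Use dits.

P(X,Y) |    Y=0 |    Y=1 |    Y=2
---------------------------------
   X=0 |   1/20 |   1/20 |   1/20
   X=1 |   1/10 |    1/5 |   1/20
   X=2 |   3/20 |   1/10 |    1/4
I(X;Y) = 0.0356, I(X;f(Y)) = 0.0002, inequality holds: 0.0356 ≥ 0.0002

Data Processing Inequality: For any Markov chain X → Y → Z, we have I(X;Y) ≥ I(X;Z).

Here Z = f(Y) is a deterministic function of Y, forming X → Y → Z.

Original I(X;Y) = 0.0356 dits

After applying f:
P(X,Z) where Z=f(Y):
- P(X,Z=0) = P(X,Y=0)
- P(X,Z=1) = P(X,Y=1) + P(X,Y=2)

I(X;Z) = I(X;f(Y)) = 0.0002 dits

Verification: 0.0356 ≥ 0.0002 ✓

Information cannot be created by processing; the function f can only lose information about X.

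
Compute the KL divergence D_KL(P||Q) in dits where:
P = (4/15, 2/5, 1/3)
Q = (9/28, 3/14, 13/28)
0.0388 dits

KL divergence: D_KL(P||Q) = Σ p(x) log(p(x)/q(x))

Computing term by term:
  x=0: 4/15 × log_10[(4/15)/(9/28)] = 4/15 × -0.0811 = -0.0216
  x=1: 2/5 × log_10[(2/5)/(3/14)] = 2/5 × 0.2711 = 0.1084
  x=2: 1/3 × log_10[(1/3)/(13/28)] = 1/3 × -0.1439 = -0.0480

D_KL(P||Q) = 0.0388 dits

Note: KL divergence is always non-negative and equals 0 iff P = Q.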